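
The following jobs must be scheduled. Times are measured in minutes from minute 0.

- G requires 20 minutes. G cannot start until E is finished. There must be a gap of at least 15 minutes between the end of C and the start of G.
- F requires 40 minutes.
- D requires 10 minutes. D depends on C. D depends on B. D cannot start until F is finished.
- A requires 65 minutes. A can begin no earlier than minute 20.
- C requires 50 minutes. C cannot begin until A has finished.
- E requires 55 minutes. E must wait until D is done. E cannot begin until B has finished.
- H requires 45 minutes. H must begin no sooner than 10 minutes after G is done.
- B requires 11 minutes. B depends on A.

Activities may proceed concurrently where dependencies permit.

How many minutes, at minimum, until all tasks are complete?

F has no prerequisites, so it starts at minute 0 and finishes at minute 40.
A waits on its own release at minute 20, so it starts at minute 20 and finishes at 20 + 65 = minute 85.
C cannot begin until A (finishes minute 85). It runs from minute 85 to 85 + 50 = minute 135.
B waits on A (finishes minute 85), so it starts at minute 85 and finishes at 85 + 11 = minute 96.
For D: C (finishes minute 135); B (finishes minute 96); F (finishes minute 40). Taking the maximum gives a start of minute 135, and it finishes at 135 + 10 = minute 145.
E cannot start until D (finishes minute 145); B (finishes minute 96). The controlling bound is minute 145, so E finishes at 145 + 55 = minute 200.
For G: E (finishes minute 200); C (finishes minute 135, plus 15-minute gap → minute 150). Taking the maximum gives a start of minute 200, and it finishes at 200 + 20 = minute 220.
H cannot begin until G (finishes minute 220, plus 10-minute gap → minute 230). It runs from minute 230 to 230 + 45 = minute 275.
All tasks are finished once the last one completes. Finish times: A at 85, B at 96, C at 135, D at 145, E at 200, F at 40, G at 220, H at 275. The latest is minute 275.

275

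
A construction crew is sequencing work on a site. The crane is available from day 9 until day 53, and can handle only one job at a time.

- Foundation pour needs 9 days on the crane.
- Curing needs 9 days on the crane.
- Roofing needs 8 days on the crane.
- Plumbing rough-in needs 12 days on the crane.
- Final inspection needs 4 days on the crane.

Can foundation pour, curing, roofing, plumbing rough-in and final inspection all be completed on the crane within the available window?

The crane window is 53 − 9 = 44 days.
Running back to back, the jobs need 9 + 9 + 8 + 12 + 4 = 42 days on the crane.
Since 42 ≤ 44, they fit within the window.

Yes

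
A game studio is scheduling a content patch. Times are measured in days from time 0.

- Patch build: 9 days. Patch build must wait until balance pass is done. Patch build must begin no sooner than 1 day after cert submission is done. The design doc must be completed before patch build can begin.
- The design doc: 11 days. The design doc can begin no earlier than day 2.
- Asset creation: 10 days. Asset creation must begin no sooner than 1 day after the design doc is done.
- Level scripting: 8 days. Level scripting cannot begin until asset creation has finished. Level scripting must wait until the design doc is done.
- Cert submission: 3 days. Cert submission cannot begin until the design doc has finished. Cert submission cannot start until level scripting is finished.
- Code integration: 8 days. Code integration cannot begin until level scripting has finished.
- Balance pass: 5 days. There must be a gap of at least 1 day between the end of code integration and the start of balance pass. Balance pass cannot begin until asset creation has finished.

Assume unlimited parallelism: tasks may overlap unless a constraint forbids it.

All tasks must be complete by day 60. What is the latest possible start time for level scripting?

To finish by day 60, patch build (duration 9) must start no later than day 51.
Since patch build (must start by day 51) depends on it, balance pass must finish by day 51. Backing off its 5-day duration gives a latest start of day 46.
Code integration must finish before balance pass (must start by day 46, minus 1-day gap → day 45). With an 8-day duration, code integration must start by 45 − 8 = day 37.
Cert submission feeds into patch build (must start by day 51, minus 1-day gap → day 50); so cert submission must finish by day 50 and therefore start by day 47.
Level scripting must finish in time for code integration (must start by day 37); cert submission (must start by day 47). The tightest is day 37, so level scripting must start by 37 − 8 = day 29.

29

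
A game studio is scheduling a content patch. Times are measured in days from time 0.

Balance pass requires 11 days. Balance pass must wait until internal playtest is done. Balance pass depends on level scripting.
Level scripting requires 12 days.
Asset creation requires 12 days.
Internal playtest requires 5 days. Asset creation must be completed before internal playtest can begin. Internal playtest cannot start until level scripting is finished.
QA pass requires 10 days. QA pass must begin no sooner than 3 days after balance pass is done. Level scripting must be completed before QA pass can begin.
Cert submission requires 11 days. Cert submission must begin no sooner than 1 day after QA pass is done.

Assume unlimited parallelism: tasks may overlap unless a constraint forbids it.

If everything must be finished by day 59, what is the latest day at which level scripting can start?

6

Cert submission must finish by day 59; it takes 11 days, so it must start by 59 − 11 = day 48.
QA pass has to be done before cert submission (must start by day 48, minus 1-day gap → day 47). That means finishing by day 47, i.e. starting by 47 − 10 = day 37.
Balance pass feeds into QA pass (must start by day 37, minus 3-day gap → day 34); so balance pass must finish by day 34 and therefore start by day 23.
Internal playtest feeds into balance pass (must start by day 23); so internal playtest must finish by day 23 and therefore start by day 18.
Level scripting feeds internal playtest (must start by day 18); balance pass (must start by day 23); QA pass (must start by day 37). Taking the minimum, level scripting must finish by day 18 and start by 18 − 12 = day 6.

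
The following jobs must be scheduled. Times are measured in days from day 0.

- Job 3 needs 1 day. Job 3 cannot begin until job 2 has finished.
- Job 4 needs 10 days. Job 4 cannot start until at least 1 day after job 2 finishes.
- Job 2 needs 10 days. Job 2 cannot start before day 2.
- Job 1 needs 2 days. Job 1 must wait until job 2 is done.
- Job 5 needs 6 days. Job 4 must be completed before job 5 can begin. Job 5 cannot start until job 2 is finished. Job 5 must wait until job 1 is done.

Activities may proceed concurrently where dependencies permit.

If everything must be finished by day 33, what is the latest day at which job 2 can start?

Job 5 must finish by day 33; it takes 6 days, so it must start by 33 − 6 = day 27.
Job 1 has to be done before job 5 (must start by day 27). That means finishing by day 27, i.e. starting by 27 − 2 = day 25.
Job 3 must finish by day 33; it takes 1 day, so it must start by 33 − 1 = day 32.
Job 4 has to be done before job 5 (must start by day 27). That means finishing by day 27, i.e. starting by 27 − 10 = day 17.
Job 2 has several dependents: job 1 (must start by day 25); job 3 (must start by day 32); job 4 (must start by day 17, minus 1-day gap → day 16); job 5 (must start by day 27). The earliest of those limits is day 16, so job 2 must start by 16 − 10 = day 6.

6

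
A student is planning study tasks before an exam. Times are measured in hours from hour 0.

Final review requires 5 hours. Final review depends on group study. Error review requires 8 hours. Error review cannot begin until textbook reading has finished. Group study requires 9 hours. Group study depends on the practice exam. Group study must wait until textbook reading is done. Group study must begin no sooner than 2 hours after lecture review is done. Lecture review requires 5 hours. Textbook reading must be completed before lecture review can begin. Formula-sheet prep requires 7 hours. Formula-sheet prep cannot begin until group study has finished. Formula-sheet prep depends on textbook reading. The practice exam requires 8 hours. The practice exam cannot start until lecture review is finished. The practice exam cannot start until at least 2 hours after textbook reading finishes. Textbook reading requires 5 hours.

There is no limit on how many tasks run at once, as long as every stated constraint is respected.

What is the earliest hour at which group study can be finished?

27

Textbook reading has no prerequisites, so it starts at hour 0 and finishes at hour 5.
After textbook reading (finishes hour 5), lecture review can start at hour 5 and finishes at hour 10.
The practice exam has to wait for lecture review (finishes hour 10); textbook reading (finishes hour 5, plus 2-hour gap → hour 7). The latest of these is hour 10, so the practice exam runs hour 10 to 10 + 8 = hour 18.
Group study has to wait for the practice exam (finishes hour 18); textbook reading (finishes hour 5); lecture review (finishes hour 10, plus 2-hour gap → hour 12). The latest of these is hour 18, so group study runs hour 18 to 18 + 9 = hour 27.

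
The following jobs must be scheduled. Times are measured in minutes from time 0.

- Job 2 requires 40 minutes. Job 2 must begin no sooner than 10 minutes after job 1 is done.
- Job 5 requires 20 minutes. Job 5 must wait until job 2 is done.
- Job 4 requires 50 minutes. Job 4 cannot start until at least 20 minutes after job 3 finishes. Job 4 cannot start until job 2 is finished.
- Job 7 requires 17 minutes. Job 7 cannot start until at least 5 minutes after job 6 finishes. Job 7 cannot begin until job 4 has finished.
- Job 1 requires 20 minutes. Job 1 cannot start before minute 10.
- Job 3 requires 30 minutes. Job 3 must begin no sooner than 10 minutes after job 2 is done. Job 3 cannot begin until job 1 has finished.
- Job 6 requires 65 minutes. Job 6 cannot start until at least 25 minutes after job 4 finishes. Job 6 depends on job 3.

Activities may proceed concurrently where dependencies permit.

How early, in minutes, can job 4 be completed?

Job 1 cannot begin until its own release at minute 10. It runs from minute 10 to 10 + 20 = minute 30.
Job 2 waits on job 1 (finishes minute 30, plus 10-minute gap → minute 40), so it starts at minute 40 and finishes at 40 + 40 = minute 80.
Job 3 has to wait for job 2 (finishes minute 80, plus 10-minute gap → minute 90); job 1 (finishes minute 30). The latest of these is minute 90, so job 3 runs minute 90 to 90 + 30 = minute 120.
Job 4 cannot start until job 3 (finishes minute 120, plus 20-minute gap → minute 140); job 2 (finishes minute 80). The controlling bound is minute 140, so job 4 finishes at 140 + 50 = minute 190.

190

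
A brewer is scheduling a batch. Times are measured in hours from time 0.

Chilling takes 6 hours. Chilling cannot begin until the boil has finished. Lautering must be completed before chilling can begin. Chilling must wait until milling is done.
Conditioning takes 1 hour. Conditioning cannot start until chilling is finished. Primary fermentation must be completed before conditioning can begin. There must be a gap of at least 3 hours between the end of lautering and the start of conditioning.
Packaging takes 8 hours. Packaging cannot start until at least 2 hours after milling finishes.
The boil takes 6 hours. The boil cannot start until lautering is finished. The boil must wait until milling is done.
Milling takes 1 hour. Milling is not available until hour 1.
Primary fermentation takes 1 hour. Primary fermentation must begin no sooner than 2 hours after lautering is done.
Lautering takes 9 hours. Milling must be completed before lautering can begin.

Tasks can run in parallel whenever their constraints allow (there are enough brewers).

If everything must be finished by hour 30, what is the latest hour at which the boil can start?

17

Conditioning must finish by hour 30; it takes 1 hour, so it must start by 30 − 1 = hour 29.
Chilling feeds into conditioning (must start by hour 29); so chilling must finish by hour 29 and therefore start by hour 23.
The boil feeds into chilling (must start by hour 23); so the boil must finish by hour 23 and therefore start by hour 17.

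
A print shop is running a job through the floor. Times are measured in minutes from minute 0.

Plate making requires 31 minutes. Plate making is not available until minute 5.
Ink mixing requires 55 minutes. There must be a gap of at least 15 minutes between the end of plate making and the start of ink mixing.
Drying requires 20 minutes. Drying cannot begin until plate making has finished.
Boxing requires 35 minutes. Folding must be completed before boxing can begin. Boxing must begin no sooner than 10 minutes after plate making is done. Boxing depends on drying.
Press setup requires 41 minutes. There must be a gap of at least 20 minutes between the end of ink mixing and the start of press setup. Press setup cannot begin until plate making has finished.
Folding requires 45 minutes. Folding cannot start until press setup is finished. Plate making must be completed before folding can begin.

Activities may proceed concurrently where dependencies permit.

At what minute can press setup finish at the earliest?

167

After its own release at minute 5, plate making can start at minute 5 and finishes at minute 36.
Ink mixing waits on plate making (finishes minute 36, plus 15-minute gap → minute 51), so it starts at minute 51 and finishes at 51 + 55 = minute 106.
For press setup: ink mixing (finishes minute 106, plus 20-minute gap → minute 126); plate making (finishes minute 36). Taking the maximum gives a start of minute 126, and it finishes at 126 + 41 = minute 167.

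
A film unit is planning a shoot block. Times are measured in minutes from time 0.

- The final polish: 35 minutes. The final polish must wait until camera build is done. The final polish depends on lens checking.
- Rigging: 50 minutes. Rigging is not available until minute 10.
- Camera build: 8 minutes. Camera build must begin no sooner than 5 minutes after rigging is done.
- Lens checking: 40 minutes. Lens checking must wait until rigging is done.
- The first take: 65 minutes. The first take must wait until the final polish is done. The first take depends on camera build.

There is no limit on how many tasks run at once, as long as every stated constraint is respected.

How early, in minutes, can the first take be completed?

200

After its own release at minute 10, rigging can start at minute 10 and finishes at minute 60.
Lens checking cannot begin until rigging (finishes minute 60). It runs from minute 60 to 60 + 40 = minute 100.
Camera build waits on rigging (finishes minute 60, plus 5-minute gap → minute 65), so it starts at minute 65 and finishes at 65 + 8 = minute 73.
The final polish cannot start until camera build (finishes minute 73); lens checking (finishes minute 100). The controlling bound is minute 100, so the final polish finishes at 100 + 35 = minute 135.
For the first take: the final polish (finishes minute 135); camera build (finishes minute 73). Taking the maximum gives a start of minute 135, and it finishes at 135 + 65 = minute 200.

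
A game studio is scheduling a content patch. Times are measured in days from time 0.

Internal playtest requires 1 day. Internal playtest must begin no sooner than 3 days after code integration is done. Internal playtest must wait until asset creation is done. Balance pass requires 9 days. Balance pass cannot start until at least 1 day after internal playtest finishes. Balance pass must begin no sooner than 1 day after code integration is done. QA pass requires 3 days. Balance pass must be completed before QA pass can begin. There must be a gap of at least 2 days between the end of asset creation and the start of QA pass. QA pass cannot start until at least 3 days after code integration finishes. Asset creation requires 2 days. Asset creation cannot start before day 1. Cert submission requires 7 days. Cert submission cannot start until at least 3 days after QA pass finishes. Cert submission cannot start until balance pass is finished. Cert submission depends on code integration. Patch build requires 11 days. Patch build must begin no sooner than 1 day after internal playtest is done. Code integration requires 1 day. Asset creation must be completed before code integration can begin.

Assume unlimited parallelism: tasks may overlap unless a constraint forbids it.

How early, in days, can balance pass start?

9

Asset creation cannot begin until its own release at day 1. It runs from day 1 to 1 + 2 = day 3.
Code integration cannot begin until asset creation (finishes day 3). It runs from day 3 to 3 + 1 = day 4.
Internal playtest needs all of code integration (finishes day 4, plus 3-day gap → day 7); asset creation (finishes day 3). That puts its earliest start at day 7; it finishes at 7 + 1 = day 8.
Balance pass waits on internal playtest (finishes day 8, plus 1-day gap → day 9); code integration (finishes day 4, plus 1-day gap → day 5). The latest of these is day 9, which is the earliest balance pass can start.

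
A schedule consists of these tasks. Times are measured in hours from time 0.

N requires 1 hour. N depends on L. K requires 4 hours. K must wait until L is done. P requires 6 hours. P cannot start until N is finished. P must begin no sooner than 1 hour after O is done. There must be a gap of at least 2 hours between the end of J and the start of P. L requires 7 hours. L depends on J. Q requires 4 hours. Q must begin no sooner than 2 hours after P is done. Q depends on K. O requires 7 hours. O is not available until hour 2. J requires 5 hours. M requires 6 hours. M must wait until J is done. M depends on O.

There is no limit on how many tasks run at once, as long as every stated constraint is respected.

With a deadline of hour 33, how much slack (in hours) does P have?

8

O waits on its own release at hour 2, so it starts at hour 2 and finishes at 2 + 7 = hour 9.
J can start immediately at hour 0; it finishes at hour 5.
L waits on J (finishes hour 5), so it starts at hour 5 and finishes at 5 + 7 = hour 12.
N waits on L (finishes hour 12), so it starts at hour 12 and finishes at 12 + 1 = hour 13.
For P: N (finishes hour 13); O (finishes hour 9, plus 1-hour gap → hour 10); J (finishes hour 5, plus 2-hour gap → hour 7). Taking the maximum gives a start of hour 13, and it finishes at 13 + 6 = hour 19.

Working backward from the deadline:
Q must finish by hour 33; it takes 4 hours, so it must start by 33 − 4 = hour 29.
P has to be done before Q (must start by hour 29, minus 2-hour gap → hour 27). That means finishing by hour 27, i.e. starting by 27 − 6 = hour 21.
So P can start as early as hour 13 and as late as hour 21, giving 21 − 13 = 8 hours of slack.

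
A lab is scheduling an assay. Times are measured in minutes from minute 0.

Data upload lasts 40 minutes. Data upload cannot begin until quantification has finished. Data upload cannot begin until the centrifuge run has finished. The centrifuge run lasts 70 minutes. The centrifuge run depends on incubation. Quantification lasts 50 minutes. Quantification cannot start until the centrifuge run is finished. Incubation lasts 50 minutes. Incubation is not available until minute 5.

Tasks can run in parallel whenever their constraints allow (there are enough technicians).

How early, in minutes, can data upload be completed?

215

After its own release at minute 5, incubation can start at minute 5 and finishes at minute 55.
The centrifuge run waits on incubation (finishes minute 55), so it starts at minute 55 and finishes at 55 + 70 = minute 125.
After the centrifuge run (finishes minute 125), quantification can start at minute 125 and finishes at minute 175.
For data upload: quantification (finishes minute 175); the centrifuge run (finishes minute 125). Taking the maximum gives a start of minute 175, and it finishes at 175 + 40 = minute 215.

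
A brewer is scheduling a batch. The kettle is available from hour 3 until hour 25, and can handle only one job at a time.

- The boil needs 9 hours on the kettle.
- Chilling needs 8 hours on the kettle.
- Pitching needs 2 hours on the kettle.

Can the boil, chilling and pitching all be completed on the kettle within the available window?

Yes

The kettle window is 25 − 3 = 22 hours.
Running back to back, the jobs need 9 + 8 + 2 = 19 hours on the kettle.
Since 19 ≤ 22, they fit within the window.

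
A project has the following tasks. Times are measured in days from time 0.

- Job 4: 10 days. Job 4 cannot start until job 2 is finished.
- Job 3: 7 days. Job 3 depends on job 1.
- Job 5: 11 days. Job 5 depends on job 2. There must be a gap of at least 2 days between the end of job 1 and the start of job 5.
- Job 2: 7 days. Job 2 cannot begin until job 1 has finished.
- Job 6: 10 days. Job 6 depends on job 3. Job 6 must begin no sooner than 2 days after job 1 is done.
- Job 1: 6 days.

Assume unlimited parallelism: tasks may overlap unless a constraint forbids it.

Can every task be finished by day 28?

Yes

Job 1 has no prerequisites, so it starts at day 0 and finishes at day 6.
After job 1 (finishes day 6), job 3 can start at day 6 and finishes at day 13.
Job 6 needs all of job 3 (finishes day 13); job 1 (finishes day 6, plus 2-day gap → day 8). That puts its earliest start at day 13; it finishes at 13 + 10 = day 23.
Job 2 waits on job 1 (finishes day 6), so it starts at day 6 and finishes at 6 + 7 = day 13.
For job 5: job 2 (finishes day 13); job 1 (finishes day 6, plus 2-day gap → day 8). Taking the maximum gives a start of day 13, and it finishes at 13 + 11 = day 24.
Job 4 cannot begin until job 2 (finishes day 13). It runs from day 13 to 13 + 10 = day 23.
Every task is finished by day 24, which is no later than the deadline of 28, so the schedule is feasible.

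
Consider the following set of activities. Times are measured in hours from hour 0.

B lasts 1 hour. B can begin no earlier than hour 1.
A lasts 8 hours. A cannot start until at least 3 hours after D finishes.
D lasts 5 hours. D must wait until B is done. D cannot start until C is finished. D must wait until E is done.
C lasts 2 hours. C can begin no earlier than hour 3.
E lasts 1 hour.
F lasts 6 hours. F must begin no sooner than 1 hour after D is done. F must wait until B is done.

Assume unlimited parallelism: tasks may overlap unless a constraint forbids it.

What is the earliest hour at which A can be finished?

E has no prerequisites, so it starts at hour 0 and finishes at hour 1.
After its own release at hour 3, C can start at hour 3 and finishes at hour 5.
B waits on its own release at hour 1, so it starts at hour 1 and finishes at 1 + 1 = hour 2.
For D: B (finishes hour 2); C (finishes hour 5); E (finishes hour 1). Taking the maximum gives a start of hour 5, and it finishes at 5 + 5 = hour 10.
After D (finishes hour 10, plus 3-hour gap → hour 13), A can start at hour 13 and finishes at hour 21.

21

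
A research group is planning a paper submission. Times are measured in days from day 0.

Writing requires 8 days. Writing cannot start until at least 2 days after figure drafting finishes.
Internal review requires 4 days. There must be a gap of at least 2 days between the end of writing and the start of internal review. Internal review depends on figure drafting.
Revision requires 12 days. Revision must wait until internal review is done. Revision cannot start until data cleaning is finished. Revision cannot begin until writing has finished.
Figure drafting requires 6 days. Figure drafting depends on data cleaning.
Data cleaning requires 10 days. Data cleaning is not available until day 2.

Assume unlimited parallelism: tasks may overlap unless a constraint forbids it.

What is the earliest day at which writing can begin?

Data cleaning waits on its own release at day 2, so it starts at day 2 and finishes at 2 + 10 = day 12.
Figure drafting cannot begin until data cleaning (finishes day 12). It runs from day 12 to 12 + 6 = day 18.
Writing waits on figure drafting (finishes day 18, plus 2-day gap → day 20), so the earliest it can start is day 20.

20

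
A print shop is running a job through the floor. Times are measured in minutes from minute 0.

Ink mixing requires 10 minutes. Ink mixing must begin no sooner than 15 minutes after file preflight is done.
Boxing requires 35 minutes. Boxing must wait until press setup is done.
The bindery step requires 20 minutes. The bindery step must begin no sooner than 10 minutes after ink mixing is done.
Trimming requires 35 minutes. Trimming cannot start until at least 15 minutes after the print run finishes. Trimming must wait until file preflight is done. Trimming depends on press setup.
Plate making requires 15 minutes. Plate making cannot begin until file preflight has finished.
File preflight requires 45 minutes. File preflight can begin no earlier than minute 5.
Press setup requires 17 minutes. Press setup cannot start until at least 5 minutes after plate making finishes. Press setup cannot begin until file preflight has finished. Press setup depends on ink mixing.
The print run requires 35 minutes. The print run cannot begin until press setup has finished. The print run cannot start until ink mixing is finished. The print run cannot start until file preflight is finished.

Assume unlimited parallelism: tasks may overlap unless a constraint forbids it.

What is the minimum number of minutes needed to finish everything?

File preflight waits on its own release at minute 5, so it starts at minute 5 and finishes at 5 + 45 = minute 50.
After file preflight (finishes minute 50, plus 15-minute gap → minute 65), ink mixing can start at minute 65 and finishes at minute 75.
The bindery step cannot begin until ink mixing (finishes minute 75, plus 10-minute gap → minute 85). It runs from minute 85 to 85 + 20 = minute 105.
Plate making cannot begin until file preflight (finishes minute 50). It runs from minute 50 to 50 + 15 = minute 65.
Press setup has to wait for plate making (finishes minute 65, plus 5-minute gap → minute 70); file preflight (finishes minute 50); ink mixing (finishes minute 75). The latest of these is minute 75, so press setup runs minute 75 to 75 + 17 = minute 92.
Boxing cannot begin until press setup (finishes minute 92). It runs from minute 92 to 92 + 35 = minute 127.
The print run has to wait for press setup (finishes minute 92); ink mixing (finishes minute 75); file preflight (finishes minute 50). The latest of these is minute 92, so the print run runs minute 92 to 92 + 35 = minute 127.
Trimming cannot start until the print run (finishes minute 127, plus 15-minute gap → minute 142); file preflight (finishes minute 50); press setup (finishes minute 92). The controlling bound is minute 142, so trimming finishes at 142 + 35 = minute 177.
All tasks are finished once the last one completes. Finish times: File preflight at 50, Plate making at 65, Ink mixing at 75, Press setup at 92, The print run at 127, Trimming at 177, The bindery step at 105, Boxing at 127. The latest is minute 177.

177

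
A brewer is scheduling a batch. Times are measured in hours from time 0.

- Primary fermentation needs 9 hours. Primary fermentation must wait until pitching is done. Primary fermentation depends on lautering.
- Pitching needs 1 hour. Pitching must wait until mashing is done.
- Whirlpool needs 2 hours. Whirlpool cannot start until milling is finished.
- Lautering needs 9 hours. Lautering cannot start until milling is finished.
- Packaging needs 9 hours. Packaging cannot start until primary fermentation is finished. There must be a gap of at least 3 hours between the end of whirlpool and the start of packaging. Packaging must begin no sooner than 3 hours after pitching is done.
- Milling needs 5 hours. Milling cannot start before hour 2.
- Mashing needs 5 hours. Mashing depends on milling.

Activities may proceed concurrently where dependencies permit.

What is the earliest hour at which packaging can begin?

Milling cannot begin until its own release at hour 2. It runs from hour 2 to 2 + 5 = hour 7.
After milling (finishes hour 7), whirlpool can start at hour 7 and finishes at hour 9.
After milling (finishes hour 7), lautering can start at hour 7 and finishes at hour 16.
Mashing waits on milling (finishes hour 7), so it starts at hour 7 and finishes at 7 + 5 = hour 12.
After mashing (finishes hour 12), pitching can start at hour 12 and finishes at hour 13.
Primary fermentation needs all of pitching (finishes hour 13); lautering (finishes hour 16). That puts its earliest start at hour 16; it finishes at 16 + 9 = hour 25.
Packaging waits on primary fermentation (finishes hour 25); whirlpool (finishes hour 9, plus 3-hour gap → hour 12); pitching (finishes hour 13, plus 3-hour gap → hour 16). The latest of these is hour 25, which is the earliest packaging can start.

25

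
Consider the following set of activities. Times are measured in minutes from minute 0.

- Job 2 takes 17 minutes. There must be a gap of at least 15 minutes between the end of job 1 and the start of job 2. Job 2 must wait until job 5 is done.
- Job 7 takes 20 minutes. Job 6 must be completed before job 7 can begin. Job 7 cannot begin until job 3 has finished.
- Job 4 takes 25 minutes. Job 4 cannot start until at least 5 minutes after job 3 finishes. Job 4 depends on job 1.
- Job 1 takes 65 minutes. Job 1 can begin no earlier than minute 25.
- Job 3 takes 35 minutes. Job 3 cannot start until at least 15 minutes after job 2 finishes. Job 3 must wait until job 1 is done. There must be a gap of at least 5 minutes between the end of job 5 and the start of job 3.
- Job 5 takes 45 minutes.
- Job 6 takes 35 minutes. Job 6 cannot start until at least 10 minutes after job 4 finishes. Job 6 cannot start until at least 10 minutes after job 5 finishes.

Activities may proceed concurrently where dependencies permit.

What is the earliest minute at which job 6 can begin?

212

Job 5 can start immediately at minute 0; it finishes at minute 45.
After its own release at minute 25, job 1 can start at minute 25 and finishes at minute 90.
For job 2: job 1 (finishes minute 90, plus 15-minute gap → minute 105); job 5 (finishes minute 45). Taking the maximum gives a start of minute 105, and it finishes at 105 + 17 = minute 122.
Job 3 has to wait for job 2 (finishes minute 122, plus 15-minute gap → minute 137); job 1 (finishes minute 90); job 5 (finishes minute 45, plus 5-minute gap → minute 50). The latest of these is minute 137, so job 3 runs minute 137 to 137 + 35 = minute 172.
Job 4 has to wait for job 3 (finishes minute 172, plus 5-minute gap → minute 177); job 1 (finishes minute 90). The latest of these is minute 177, so job 4 runs minute 177 to 177 + 25 = minute 202.
Job 6 waits on job 4 (finishes minute 202, plus 10-minute gap → minute 212); job 5 (finishes minute 45, plus 10-minute gap → minute 55). The latest of these is minute 212, which is the earliest job 6 can start.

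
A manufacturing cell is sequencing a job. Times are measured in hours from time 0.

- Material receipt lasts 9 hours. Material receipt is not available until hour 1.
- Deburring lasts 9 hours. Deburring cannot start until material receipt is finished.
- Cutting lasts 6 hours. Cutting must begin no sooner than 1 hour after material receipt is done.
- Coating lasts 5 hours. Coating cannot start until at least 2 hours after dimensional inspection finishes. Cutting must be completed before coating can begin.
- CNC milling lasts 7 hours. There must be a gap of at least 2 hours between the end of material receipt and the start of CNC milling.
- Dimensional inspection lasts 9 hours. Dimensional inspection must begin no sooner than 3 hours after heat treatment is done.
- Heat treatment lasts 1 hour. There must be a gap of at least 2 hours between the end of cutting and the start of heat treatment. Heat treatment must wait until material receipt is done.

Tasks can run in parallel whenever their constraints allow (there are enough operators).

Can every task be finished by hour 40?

Yes

Material receipt cannot begin until its own release at hour 1. It runs from hour 1 to 1 + 9 = hour 10.
CNC milling waits on material receipt (finishes hour 10, plus 2-hour gap → hour 12), so it starts at hour 12 and finishes at 12 + 7 = hour 19.
Deburring cannot begin until material receipt (finishes hour 10). It runs from hour 10 to 10 + 9 = hour 19.
After material receipt (finishes hour 10, plus 1-hour gap → hour 11), cutting can start at hour 11 and finishes at hour 17.
Heat treatment cannot start until cutting (finishes hour 17, plus 2-hour gap → hour 19); material receipt (finishes hour 10). The controlling bound is hour 19, so heat treatment finishes at 19 + 1 = hour 20.
Dimensional inspection cannot begin until heat treatment (finishes hour 20, plus 3-hour gap → hour 23). It runs from hour 23 to 23 + 9 = hour 32.
Coating cannot start until dimensional inspection (finishes hour 32, plus 2-hour gap → hour 34); cutting (finishes hour 17). The controlling bound is hour 34, so coating finishes at 34 + 5 = hour 39.
Every task is finished by hour 39, which is no later than the deadline of 40, so the schedule is feasible.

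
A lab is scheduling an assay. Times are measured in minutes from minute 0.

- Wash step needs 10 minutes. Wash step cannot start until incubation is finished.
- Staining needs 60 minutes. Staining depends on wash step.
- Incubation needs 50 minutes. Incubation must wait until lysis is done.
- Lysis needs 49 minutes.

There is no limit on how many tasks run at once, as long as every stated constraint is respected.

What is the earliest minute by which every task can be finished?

Lysis has no prerequisites, so it starts at minute 0 and finishes at minute 49.
Incubation cannot begin until lysis (finishes minute 49). It runs from minute 49 to 49 + 50 = minute 99.
Wash step cannot begin until incubation (finishes minute 99). It runs from minute 99 to 99 + 10 = minute 109.
Staining waits on wash step (finishes minute 109), so it starts at minute 109 and finishes at 109 + 60 = minute 169.
All tasks are finished once the last one completes. Finish times: Lysis at 49, Incubation at 99, Wash step at 109, Staining at 169. The latest is minute 169.

169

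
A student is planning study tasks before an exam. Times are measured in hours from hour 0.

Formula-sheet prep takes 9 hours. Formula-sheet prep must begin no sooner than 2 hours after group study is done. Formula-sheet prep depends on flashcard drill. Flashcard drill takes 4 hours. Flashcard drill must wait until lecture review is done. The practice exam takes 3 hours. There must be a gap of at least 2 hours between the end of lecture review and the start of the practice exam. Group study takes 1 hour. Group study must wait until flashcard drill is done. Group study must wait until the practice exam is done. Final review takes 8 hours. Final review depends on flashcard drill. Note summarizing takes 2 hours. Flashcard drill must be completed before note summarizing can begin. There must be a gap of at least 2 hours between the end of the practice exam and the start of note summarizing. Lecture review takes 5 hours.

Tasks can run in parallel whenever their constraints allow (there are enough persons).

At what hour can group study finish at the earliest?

Nothing blocks lecture review, so it runs from hour 0 to hour 5.
The practice exam cannot begin until lecture review (finishes hour 5, plus 2-hour gap → hour 7). It runs from hour 7 to 7 + 3 = hour 10.
Flashcard drill cannot begin until lecture review (finishes hour 5). It runs from hour 5 to 5 + 4 = hour 9.
Group study has to wait for flashcard drill (finishes hour 9); the practice exam (finishes hour 10). The latest of these is hour 10, so group study runs hour 10 to 10 + 1 = hour 11.

11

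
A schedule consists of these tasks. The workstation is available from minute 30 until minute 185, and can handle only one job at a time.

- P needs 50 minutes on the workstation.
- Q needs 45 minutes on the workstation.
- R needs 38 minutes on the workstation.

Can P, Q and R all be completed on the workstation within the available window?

The workstation window is 185 − 30 = 155 minutes.
Running back to back, the jobs need 50 + 45 + 38 = 133 minutes on the workstation.
Since 133 ≤ 155, they fit within the window.

Yes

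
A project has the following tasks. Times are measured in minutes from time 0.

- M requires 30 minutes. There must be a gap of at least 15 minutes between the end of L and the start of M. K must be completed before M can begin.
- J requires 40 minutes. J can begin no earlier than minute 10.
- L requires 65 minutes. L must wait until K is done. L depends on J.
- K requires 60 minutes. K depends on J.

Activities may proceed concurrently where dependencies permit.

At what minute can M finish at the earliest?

220

J cannot begin until its own release at minute 10. It runs from minute 10 to 10 + 40 = minute 50.
K waits on J (finishes minute 50), so it starts at minute 50 and finishes at 50 + 60 = minute 110.
L cannot start until K (finishes minute 110); J (finishes minute 50). The controlling bound is minute 110, so L finishes at 110 + 65 = minute 175.
M has to wait for L (finishes minute 175, plus 15-minute gap → minute 190); K (finishes minute 110). The latest of these is minute 190, so M runs minute 190 to 190 + 30 = minute 220.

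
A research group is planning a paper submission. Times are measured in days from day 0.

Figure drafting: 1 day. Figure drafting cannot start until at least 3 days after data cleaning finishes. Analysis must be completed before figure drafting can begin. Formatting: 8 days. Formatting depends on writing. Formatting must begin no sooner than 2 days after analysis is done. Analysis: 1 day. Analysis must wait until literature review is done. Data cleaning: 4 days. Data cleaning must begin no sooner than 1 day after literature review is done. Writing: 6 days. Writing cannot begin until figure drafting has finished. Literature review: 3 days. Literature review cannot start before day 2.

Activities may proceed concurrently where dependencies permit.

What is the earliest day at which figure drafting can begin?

13

Literature review waits on its own release at day 2, so it starts at day 2 and finishes at 2 + 3 = day 5.
After literature review (finishes day 5), analysis can start at day 5 and finishes at day 6.
Data cleaning waits on literature review (finishes day 5, plus 1-day gap → day 6), so it starts at day 6 and finishes at 6 + 4 = day 10.
Figure drafting waits on data cleaning (finishes day 10, plus 3-day gap → day 13); analysis (finishes day 6). The latest of these is day 13, which is the earliest figure drafting can start.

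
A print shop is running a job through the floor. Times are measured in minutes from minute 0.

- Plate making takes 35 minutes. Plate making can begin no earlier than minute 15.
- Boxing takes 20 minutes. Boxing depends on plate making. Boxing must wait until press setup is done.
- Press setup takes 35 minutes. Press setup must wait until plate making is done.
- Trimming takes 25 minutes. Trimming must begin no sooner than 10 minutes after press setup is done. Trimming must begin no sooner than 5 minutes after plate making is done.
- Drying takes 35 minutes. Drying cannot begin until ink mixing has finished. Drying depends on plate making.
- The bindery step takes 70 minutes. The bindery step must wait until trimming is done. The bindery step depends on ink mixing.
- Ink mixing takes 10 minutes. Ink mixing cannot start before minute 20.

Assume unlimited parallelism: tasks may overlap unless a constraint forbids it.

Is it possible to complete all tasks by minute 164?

No

Ink mixing waits on its own release at minute 20, so it starts at minute 20 and finishes at 20 + 10 = minute 30.
After its own release at minute 15, plate making can start at minute 15 and finishes at minute 50.
For drying: ink mixing (finishes minute 30); plate making (finishes minute 50). Taking the maximum gives a start of minute 50, and it finishes at 50 + 35 = minute 85.
Press setup waits on plate making (finishes minute 50), so it starts at minute 50 and finishes at 50 + 35 = minute 85.
Boxing cannot start until plate making (finishes minute 50); press setup (finishes minute 85). The controlling bound is minute 85, so boxing finishes at 85 + 20 = minute 105.
For trimming: press setup (finishes minute 85, plus 10-minute gap → minute 95); plate making (finishes minute 50, plus 5-minute gap → minute 55). Taking the maximum gives a start of minute 95, and it finishes at 95 + 25 = minute 120.
For the bindery step: trimming (finishes minute 120); ink mixing (finishes minute 30). Taking the maximum gives a start of minute 120, and it finishes at 120 + 70 = minute 190.
The earliest everything can be done is minute 190, which is after the deadline of 164, so it is not possible.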